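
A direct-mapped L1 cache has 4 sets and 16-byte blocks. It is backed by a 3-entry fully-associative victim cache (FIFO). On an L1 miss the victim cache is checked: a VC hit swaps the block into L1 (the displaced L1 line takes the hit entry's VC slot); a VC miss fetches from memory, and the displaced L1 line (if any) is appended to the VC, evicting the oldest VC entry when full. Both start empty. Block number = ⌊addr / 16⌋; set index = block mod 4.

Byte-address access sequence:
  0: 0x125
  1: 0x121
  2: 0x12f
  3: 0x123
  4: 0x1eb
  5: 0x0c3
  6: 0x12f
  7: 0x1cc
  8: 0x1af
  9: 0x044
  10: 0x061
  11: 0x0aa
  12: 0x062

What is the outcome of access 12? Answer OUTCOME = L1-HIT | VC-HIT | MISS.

0: 0x125 (blk 18, set 2) → MISS  vc=[]
1: 0x121 (blk 18, set 2) → L1-HIT  vc=[]
2: 0x12f (blk 18, set 2) → L1-HIT  vc=[]
3: 0x123 (blk 18, set 2) → L1-HIT  vc=[]
4: 0x1eb (blk 30, set 2) → MISS  vc=[18]
5: 0xc3 (blk 12, set 0) → MISS  vc=[18]
6: 0x12f (blk 18, set 2) → VC-HIT  vc=[30]
7: 0x1cc (blk 28, set 0) → MISS  vc=[30, 12]
8: 0x1af (blk 26, set 2) → MISS  vc=[30, 12, 18]
9: 0x44 (blk 4, set 0) → MISS  vc=[12, 18, 28]
10: 0x61 (blk 6, set 2) → MISS  vc=[18, 28, 26]
11: 0xaa (blk 10, set 2) → MISS  vc=[28, 26, 6]
12: 0x62 (blk 6, set 2) → VC-HIT  vc=[28, 26, 10]

OUTCOME = VC-HIT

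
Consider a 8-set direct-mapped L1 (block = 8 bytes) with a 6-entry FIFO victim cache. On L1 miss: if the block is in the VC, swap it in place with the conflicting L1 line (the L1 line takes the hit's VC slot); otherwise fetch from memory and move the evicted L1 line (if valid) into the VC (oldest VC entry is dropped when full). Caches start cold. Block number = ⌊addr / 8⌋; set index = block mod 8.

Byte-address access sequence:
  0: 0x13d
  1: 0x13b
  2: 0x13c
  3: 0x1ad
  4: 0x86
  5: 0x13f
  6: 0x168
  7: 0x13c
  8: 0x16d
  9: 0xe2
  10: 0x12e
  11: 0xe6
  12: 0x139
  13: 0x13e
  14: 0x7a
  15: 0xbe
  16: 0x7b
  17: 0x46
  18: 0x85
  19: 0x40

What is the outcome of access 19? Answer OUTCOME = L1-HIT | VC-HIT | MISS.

OUTCOME = VC-HIT

0: 0x13d (blk 39, set 7) → MISS  vc=[]
1: 0x13b (blk 39, set 7) → L1-HIT  vc=[]
2: 0x13c (blk 39, set 7) → L1-HIT  vc=[]
3: 0x1ad (blk 53, set 5) → MISS  vc=[]
4: 0x86 (blk 16, set 0) → MISS  vc=[]
5: 0x13f (blk 39, set 7) → L1-HIT  vc=[]
6: 0x168 (blk 45, set 5) → MISS  vc=[53]
7: 0x13c (blk 39, set 7) → L1-HIT  vc=[53]
8: 0x16d (blk 45, set 5) → L1-HIT  vc=[53]
9: 0xe2 (blk 28, set 4) → MISS  vc=[53]
10: 0x12e (blk 37, set 5) → MISS  vc=[53, 45]
11: 0xe6 (blk 28, set 4) → L1-HIT  vc=[53, 45]
12: 0x139 (blk 39, set 7) → L1-HIT  vc=[53, 45]
13: 0x13e (blk 39, set 7) → L1-HIT  vc=[53, 45]
14: 0x7a (blk 15, set 7) → MISS  vc=[53, 45, 39]
15: 0xbe (blk 23, set 7) → MISS  vc=[53, 45, 39, 15]
16: 0x7b (blk 15, set 7) → VC-HIT  vc=[53, 45, 39, 23]
17: 0x46 (blk 8, set 0) → MISS  vc=[53, 45, 39, 23, 16]
18: 0x85 (blk 16, set 0) → VC-HIT  vc=[53, 45, 39, 23, 8]
19: 0x40 (blk 8, set 0) → VC-HIT  vc=[53, 45, 39, 23, 16]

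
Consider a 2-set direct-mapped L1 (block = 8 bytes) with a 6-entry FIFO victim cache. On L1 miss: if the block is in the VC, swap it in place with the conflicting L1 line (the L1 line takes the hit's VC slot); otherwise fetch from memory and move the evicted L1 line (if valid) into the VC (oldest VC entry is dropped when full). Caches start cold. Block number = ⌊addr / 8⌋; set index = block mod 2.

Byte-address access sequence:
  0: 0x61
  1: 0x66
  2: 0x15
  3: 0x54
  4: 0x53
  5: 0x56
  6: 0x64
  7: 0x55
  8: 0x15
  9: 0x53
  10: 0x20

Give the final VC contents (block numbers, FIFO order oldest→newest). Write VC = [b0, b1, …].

#0 0x61→b12/s0 MISS; vc=[]
#1 0x66→b12/s0 L1-HIT; vc=[]
#2 0x15→b2/s0 MISS; vc=[12]
#3 0x54→b10/s0 MISS; vc=[12,2]
#4 0x53→b10/s0 L1-HIT; vc=[12,2]
#5 0x56→b10/s0 L1-HIT; vc=[12,2]
#6 0x64→b12/s0 VC-HIT; vc=[10,2]
#7 0x55→b10/s0 VC-HIT; vc=[12,2]
#8 0x15→b2/s0 VC-HIT; vc=[12,10]
#9 0x53→b10/s0 VC-HIT; vc=[12,2]
#10 0x20→b4/s0 MISS; vc=[12,2,10]

VC = [12, 2, 10]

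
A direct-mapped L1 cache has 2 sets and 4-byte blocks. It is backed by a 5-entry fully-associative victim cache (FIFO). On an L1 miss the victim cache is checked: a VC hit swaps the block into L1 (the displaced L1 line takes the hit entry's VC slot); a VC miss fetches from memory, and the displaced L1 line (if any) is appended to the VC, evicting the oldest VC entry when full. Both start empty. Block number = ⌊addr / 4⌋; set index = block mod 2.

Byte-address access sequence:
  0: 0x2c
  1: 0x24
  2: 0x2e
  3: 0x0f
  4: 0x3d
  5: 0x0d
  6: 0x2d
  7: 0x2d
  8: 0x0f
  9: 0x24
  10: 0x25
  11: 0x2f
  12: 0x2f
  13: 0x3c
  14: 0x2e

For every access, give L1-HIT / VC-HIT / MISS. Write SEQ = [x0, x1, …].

SEQ = [MISS, MISS, VC-HIT, MISS, MISS, VC-HIT, VC-HIT, L1-HIT, VC-HIT, VC-HIT, L1-HIT, VC-HIT, L1-HIT, VC-HIT, VC-HIT]

0: 0x2c (blk 11, set 1) → MISS  vc=[]
1: 0x24 (blk 9, set 1) → MISS  vc=[11]
2: 0x2e (blk 11, set 1) → VC-HIT  vc=[9]
3: 0xf (blk 3, set 1) → MISS  vc=[9, 11]
4: 0x3d (blk 15, set 1) → MISS  vc=[9, 11, 3]
5: 0xd (blk 3, set 1) → VC-HIT  vc=[9, 11, 15]
6: 0x2d (blk 11, set 1) → VC-HIT  vc=[9, 3, 15]
7: 0x2d (blk 11, set 1) → L1-HIT  vc=[9, 3, 15]
8: 0xf (blk 3, set 1) → VC-HIT  vc=[9, 11, 15]
9: 0x24 (blk 9, set 1) → VC-HIT  vc=[3, 11, 15]
10: 0x25 (blk 9, set 1) → L1-HIT  vc=[3, 11, 15]
11: 0x2f (blk 11, set 1) → VC-HIT  vc=[3, 9, 15]
12: 0x2f (blk 11, set 1) → L1-HIT  vc=[3, 9, 15]
13: 0x3c (blk 15, set 1) → VC-HIT  vc=[3, 9, 11]
14: 0x2e (blk 11, set 1) → VC-HIT  vc=[3, 9, 15]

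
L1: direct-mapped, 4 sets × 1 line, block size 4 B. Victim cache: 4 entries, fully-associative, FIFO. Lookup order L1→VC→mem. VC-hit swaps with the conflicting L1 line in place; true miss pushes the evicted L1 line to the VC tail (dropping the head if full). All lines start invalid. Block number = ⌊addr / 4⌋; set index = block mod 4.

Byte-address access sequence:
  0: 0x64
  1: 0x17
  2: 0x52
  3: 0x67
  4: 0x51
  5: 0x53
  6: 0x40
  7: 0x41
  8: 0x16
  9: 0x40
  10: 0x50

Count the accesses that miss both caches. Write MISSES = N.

MISSES = 4

0: 0x64 (blk 25, set 1) → MISS  vc=[]
1: 0x17 (blk 5, set 1) → MISS  vc=[25]
2: 0x52 (blk 20, set 0) → MISS  vc=[25]
3: 0x67 (blk 25, set 1) → VC-HIT  vc=[5]
4: 0x51 (blk 20, set 0) → L1-HIT  vc=[5]
5: 0x53 (blk 20, set 0) → L1-HIT  vc=[5]
6: 0x40 (blk 16, set 0) → MISS  vc=[5, 20]
7: 0x41 (blk 16, set 0) → L1-HIT  vc=[5, 20]
8: 0x16 (blk 5, set 1) → VC-HIT  vc=[25, 20]
9: 0x40 (blk 16, set 0) → L1-HIT  vc=[25, 20]
10: 0x50 (blk 20, set 0) → VC-HIT  vc=[25, 16]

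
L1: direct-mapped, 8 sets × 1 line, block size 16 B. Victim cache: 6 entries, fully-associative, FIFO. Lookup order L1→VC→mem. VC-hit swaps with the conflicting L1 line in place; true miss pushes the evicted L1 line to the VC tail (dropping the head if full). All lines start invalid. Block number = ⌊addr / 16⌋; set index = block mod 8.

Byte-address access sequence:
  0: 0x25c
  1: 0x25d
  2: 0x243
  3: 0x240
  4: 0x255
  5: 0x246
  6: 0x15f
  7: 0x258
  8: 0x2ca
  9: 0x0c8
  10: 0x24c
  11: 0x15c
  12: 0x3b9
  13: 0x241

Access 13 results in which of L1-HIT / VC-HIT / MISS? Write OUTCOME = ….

#0 0x25c→b37/s5 MISS; vc=[]
#1 0x25d→b37/s5 L1-HIT; vc=[]
#2 0x243→b36/s4 MISS; vc=[]
#3 0x240→b36/s4 L1-HIT; vc=[]
#4 0x255→b37/s5 L1-HIT; vc=[]
#5 0x246→b36/s4 L1-HIT; vc=[]
#6 0x15f→b21/s5 MISS; vc=[37]
#7 0x258→b37/s5 VC-HIT; vc=[21]
#8 0x2ca→b44/s4 MISS; vc=[21,36]
#9 0xc8→b12/s4 MISS; vc=[21,36,44]
#10 0x24c→b36/s4 VC-HIT; vc=[21,12,44]
#11 0x15c→b21/s5 VC-HIT; vc=[37,12,44]
#12 0x3b9→b59/s3 MISS; vc=[37,12,44]
#13 0x241→b36/s4 L1-HIT; vc=[37,12,44]

OUTCOME = L1-HIT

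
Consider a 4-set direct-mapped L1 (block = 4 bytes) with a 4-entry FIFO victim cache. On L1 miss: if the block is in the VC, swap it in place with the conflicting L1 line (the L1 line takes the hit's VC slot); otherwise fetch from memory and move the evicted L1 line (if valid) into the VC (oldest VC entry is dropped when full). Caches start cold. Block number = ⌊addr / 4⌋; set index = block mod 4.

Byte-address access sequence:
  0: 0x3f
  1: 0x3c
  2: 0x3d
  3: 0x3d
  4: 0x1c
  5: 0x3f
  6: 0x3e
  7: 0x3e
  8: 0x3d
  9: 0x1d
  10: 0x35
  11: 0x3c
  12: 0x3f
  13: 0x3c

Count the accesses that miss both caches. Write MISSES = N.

0: 0x3f (blk 15, set 3) → MISS  vc=[]
1: 0x3c (blk 15, set 3) → L1-HIT  vc=[]
2: 0x3d (blk 15, set 3) → L1-HIT  vc=[]
3: 0x3d (blk 15, set 3) → L1-HIT  vc=[]
4: 0x1c (blk 7, set 3) → MISS  vc=[15]
5: 0x3f (blk 15, set 3) → VC-HIT  vc=[7]
6: 0x3e (blk 15, set 3) → L1-HIT  vc=[7]
7: 0x3e (blk 15, set 3) → L1-HIT  vc=[7]
8: 0x3d (blk 15, set 3) → L1-HIT  vc=[7]
9: 0x1d (blk 7, set 3) → VC-HIT  vc=[15]
10: 0x35 (blk 13, set 1) → MISS  vc=[15]
11: 0x3c (blk 15, set 3) → VC-HIT  vc=[7]
12: 0x3f (blk 15, set 3) → L1-HIT  vc=[7]
13: 0x3c (blk 15, set 3) → L1-HIT  vc=[7]

MISSES = 3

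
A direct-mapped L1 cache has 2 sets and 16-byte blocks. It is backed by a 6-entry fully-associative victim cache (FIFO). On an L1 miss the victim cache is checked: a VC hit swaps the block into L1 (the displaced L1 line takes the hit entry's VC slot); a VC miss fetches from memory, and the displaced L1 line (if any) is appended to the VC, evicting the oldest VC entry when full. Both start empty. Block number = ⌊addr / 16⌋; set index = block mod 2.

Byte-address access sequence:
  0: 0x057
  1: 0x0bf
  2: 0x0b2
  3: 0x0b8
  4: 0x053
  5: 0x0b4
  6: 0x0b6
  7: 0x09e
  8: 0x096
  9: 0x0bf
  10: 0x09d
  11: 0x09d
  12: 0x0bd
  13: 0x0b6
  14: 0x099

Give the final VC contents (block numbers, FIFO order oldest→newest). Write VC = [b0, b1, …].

VC = [5, 11]

  [0] addr=0x57 blk=5 s=1: MISS | VC []
  [1] addr=0xbf blk=11 s=1: MISS | VC [5]
  [2] addr=0xb2 blk=11 s=1: L1-HIT | VC [5]
  [3] addr=0xb8 blk=11 s=1: L1-HIT | VC [5]
  [4] addr=0x53 blk=5 s=1: VC-HIT | VC [11]
  [5] addr=0xb4 blk=11 s=1: VC-HIT | VC [5]
  [6] addr=0xb6 blk=11 s=1: L1-HIT | VC [5]
  [7] addr=0x9e blk=9 s=1: MISS | VC [5, 11]
  [8] addr=0x96 blk=9 s=1: L1-HIT | VC [5, 11]
  [9] addr=0xbf blk=11 s=1: VC-HIT | VC [5, 9]
  [10] addr=0x9d blk=9 s=1: VC-HIT | VC [5, 11]
  [11] addr=0x9d blk=9 s=1: L1-HIT | VC [5, 11]
  [12] addr=0xbd blk=11 s=1: VC-HIT | VC [5, 9]
  [13] addr=0xb6 blk=11 s=1: L1-HIT | VC [5, 9]
  [14] addr=0x99 blk=9 s=1: VC-HIT | VC [5, 11]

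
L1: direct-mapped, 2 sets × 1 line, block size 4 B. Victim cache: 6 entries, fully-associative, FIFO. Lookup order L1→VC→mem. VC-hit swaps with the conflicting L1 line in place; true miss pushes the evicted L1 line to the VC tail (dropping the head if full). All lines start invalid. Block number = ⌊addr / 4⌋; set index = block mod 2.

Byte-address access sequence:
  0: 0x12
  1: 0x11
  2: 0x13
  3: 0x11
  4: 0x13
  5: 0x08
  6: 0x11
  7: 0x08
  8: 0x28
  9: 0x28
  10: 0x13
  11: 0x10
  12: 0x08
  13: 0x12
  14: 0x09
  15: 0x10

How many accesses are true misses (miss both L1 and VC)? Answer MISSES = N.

MISSES = 3

0: 0x12 (blk 4, set 0) → MISS  vc=[]
1: 0x11 (blk 4, set 0) → L1-HIT  vc=[]
2: 0x13 (blk 4, set 0) → L1-HIT  vc=[]
3: 0x11 (blk 4, set 0) → L1-HIT  vc=[]
4: 0x13 (blk 4, set 0) → L1-HIT  vc=[]
5: 0x8 (blk 2, set 0) → MISS  vc=[4]
6: 0x11 (blk 4, set 0) → VC-HIT  vc=[2]
7: 0x8 (blk 2, set 0) → VC-HIT  vc=[4]
8: 0x28 (blk 10, set 0) → MISS  vc=[4, 2]
9: 0x28 (blk 10, set 0) → L1-HIT  vc=[4, 2]
10: 0x13 (blk 4, set 0) → VC-HIT  vc=[10, 2]
11: 0x10 (blk 4, set 0) → L1-HIT  vc=[10, 2]
12: 0x8 (blk 2, set 0) → VC-HIT  vc=[10, 4]
13: 0x12 (blk 4, set 0) → VC-HIT  vc=[10, 2]
14: 0x9 (blk 2, set 0) → VC-HIT  vc=[10, 4]
15: 0x10 (blk 4, set 0) → VC-HIT  vc=[10, 2]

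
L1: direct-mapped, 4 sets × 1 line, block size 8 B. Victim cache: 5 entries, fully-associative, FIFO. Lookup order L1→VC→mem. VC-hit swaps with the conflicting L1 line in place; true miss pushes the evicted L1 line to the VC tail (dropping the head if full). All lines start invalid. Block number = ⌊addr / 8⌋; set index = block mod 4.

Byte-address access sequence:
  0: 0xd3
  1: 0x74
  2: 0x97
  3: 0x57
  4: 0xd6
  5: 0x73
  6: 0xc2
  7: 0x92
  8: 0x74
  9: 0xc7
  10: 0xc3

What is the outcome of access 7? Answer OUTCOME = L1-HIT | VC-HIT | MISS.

OUTCOME = VC-HIT

0: 0xd3 (blk 26, set 2) → MISS  vc=[]
1: 0x74 (blk 14, set 2) → MISS  vc=[26]
2: 0x97 (blk 18, set 2) → MISS  vc=[26, 14]
3: 0x57 (blk 10, set 2) → MISS  vc=[26, 14, 18]
4: 0xd6 (blk 26, set 2) → VC-HIT  vc=[10, 14, 18]
5: 0x73 (blk 14, set 2) → VC-HIT  vc=[10, 26, 18]
6: 0xc2 (blk 24, set 0) → MISS  vc=[10, 26, 18]
7: 0x92 (blk 18, set 2) → VC-HIT  vc=[10, 26, 14]
8: 0x74 (blk 14, set 2) → VC-HIT  vc=[10, 26, 18]
9: 0xc7 (blk 24, set 0) → L1-HIT  vc=[10, 26, 18]
10: 0xc3 (blk 24, set 0) → L1-HIT  vc=[10, 26, 18]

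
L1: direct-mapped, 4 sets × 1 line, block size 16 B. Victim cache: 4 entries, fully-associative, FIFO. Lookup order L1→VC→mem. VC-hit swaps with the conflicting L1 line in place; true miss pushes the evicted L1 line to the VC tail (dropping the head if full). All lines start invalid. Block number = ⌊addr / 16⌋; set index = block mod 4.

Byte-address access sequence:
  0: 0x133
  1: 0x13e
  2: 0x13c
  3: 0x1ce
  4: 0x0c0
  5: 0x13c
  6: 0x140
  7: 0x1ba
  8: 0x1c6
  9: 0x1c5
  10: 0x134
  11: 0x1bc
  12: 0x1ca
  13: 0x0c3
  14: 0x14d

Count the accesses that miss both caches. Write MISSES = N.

0: 0x133 (blk 19, set 3) → MISS  vc=[]
1: 0x13e (blk 19, set 3) → L1-HIT  vc=[]
2: 0x13c (blk 19, set 3) → L1-HIT  vc=[]
3: 0x1ce (blk 28, set 0) → MISS  vc=[]
4: 0xc0 (blk 12, set 0) → MISS  vc=[28]
5: 0x13c (blk 19, set 3) → L1-HIT  vc=[28]
6: 0x140 (blk 20, set 0) → MISS  vc=[28, 12]
7: 0x1ba (blk 27, set 3) → MISS  vc=[28, 12, 19]
8: 0x1c6 (blk 28, set 0) → VC-HIT  vc=[20, 12, 19]
9: 0x1c5 (blk 28, set 0) → L1-HIT  vc=[20, 12, 19]
10: 0x134 (blk 19, set 3) → VC-HIT  vc=[20, 12, 27]
11: 0x1bc (blk 27, set 3) → VC-HIT  vc=[20, 12, 19]
12: 0x1ca (blk 28, set 0) → L1-HIT  vc=[20, 12, 19]
13: 0xc3 (blk 12, set 0) → VC-HIT  vc=[20, 28, 19]
14: 0x14d (blk 20, set 0) → VC-HIT  vc=[12, 28, 19]

MISSES = 5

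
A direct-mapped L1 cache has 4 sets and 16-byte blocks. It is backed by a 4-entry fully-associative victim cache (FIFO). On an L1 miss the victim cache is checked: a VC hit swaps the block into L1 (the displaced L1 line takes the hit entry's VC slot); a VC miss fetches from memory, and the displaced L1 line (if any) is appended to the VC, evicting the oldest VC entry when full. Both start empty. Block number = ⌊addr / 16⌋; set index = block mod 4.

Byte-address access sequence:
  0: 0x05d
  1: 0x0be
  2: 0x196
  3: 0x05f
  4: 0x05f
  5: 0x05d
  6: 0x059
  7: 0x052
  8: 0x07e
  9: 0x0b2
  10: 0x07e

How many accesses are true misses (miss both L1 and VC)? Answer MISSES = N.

0: 0x5d (blk 5, set 1) → MISS  vc=[]
1: 0xbe (blk 11, set 3) → MISS  vc=[]
2: 0x196 (blk 25, set 1) → MISS  vc=[5]
3: 0x5f (blk 5, set 1) → VC-HIT  vc=[25]
4: 0x5f (blk 5, set 1) → L1-HIT  vc=[25]
5: 0x5d (blk 5, set 1) → L1-HIT  vc=[25]
6: 0x59 (blk 5, set 1) → L1-HIT  vc=[25]
7: 0x52 (blk 5, set 1) → L1-HIT  vc=[25]
8: 0x7e (blk 7, set 3) → MISS  vc=[25, 11]
9: 0xb2 (blk 11, set 3) → VC-HIT  vc=[25, 7]
10: 0x7e (blk 7, set 3) → VC-HIT  vc=[25, 11]

MISSES = 4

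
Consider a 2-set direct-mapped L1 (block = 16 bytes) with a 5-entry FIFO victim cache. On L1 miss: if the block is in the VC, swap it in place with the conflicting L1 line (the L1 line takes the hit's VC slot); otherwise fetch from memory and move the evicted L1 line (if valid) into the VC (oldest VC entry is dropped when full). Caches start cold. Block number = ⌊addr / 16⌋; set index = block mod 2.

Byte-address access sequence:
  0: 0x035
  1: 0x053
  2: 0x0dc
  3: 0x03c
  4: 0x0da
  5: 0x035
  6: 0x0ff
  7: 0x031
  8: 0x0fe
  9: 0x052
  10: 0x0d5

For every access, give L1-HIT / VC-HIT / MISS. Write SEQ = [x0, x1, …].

  [0] addr=0x35 blk=3 s=1: MISS | VC []
  [1] addr=0x53 blk=5 s=1: MISS | VC [3]
  [2] addr=0xdc blk=13 s=1: MISS | VC [3, 5]
  [3] addr=0x3c blk=3 s=1: VC-HIT | VC [13, 5]
  [4] addr=0xda blk=13 s=1: VC-HIT | VC [3, 5]
  [5] addr=0x35 blk=3 s=1: VC-HIT | VC [13, 5]
  [6] addr=0xff blk=15 s=1: MISS | VC [13, 5, 3]
  [7] addr=0x31 blk=3 s=1: VC-HIT | VC [13, 5, 15]
  [8] addr=0xfe blk=15 s=1: VC-HIT | VC [13, 5, 3]
  [9] addr=0x52 blk=5 s=1: VC-HIT | VC [13, 15, 3]
  [10] addr=0xd5 blk=13 s=1: VC-HIT | VC [5, 15, 3]

SEQ = [MISS, MISS, MISS, VC-HIT, VC-HIT, VC-HIT, MISS, VC-HIT, VC-HIT, VC-HIT, VC-HIT]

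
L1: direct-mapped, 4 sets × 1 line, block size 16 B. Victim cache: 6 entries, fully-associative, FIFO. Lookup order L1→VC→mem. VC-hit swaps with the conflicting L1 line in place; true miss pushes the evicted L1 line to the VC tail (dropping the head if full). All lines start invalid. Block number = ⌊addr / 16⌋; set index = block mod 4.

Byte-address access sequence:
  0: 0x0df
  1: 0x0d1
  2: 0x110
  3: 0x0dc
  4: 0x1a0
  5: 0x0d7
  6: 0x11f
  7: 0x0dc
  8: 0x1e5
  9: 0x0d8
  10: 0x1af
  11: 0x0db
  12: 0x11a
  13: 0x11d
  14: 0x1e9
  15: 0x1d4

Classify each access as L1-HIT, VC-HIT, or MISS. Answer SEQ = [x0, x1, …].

SEQ = [MISS, L1-HIT, MISS, VC-HIT, MISS, L1-HIT, VC-HIT, VC-HIT, MISS, L1-HIT, VC-HIT, L1-HIT, VC-HIT, L1-HIT, VC-HIT, MISS]

#0 0xdf→b13/s1 MISS; vc=[]
#1 0xd1→b13/s1 L1-HIT; vc=[]
#2 0x110→b17/s1 MISS; vc=[13]
#3 0xdc→b13/s1 VC-HIT; vc=[17]
#4 0x1a0→b26/s2 MISS; vc=[17]
#5 0xd7→b13/s1 L1-HIT; vc=[17]
#6 0x11f→b17/s1 VC-HIT; vc=[13]
#7 0xdc→b13/s1 VC-HIT; vc=[17]
#8 0x1e5→b30/s2 MISS; vc=[17,26]
#9 0xd8→b13/s1 L1-HIT; vc=[17,26]
#10 0x1af→b26/s2 VC-HIT; vc=[17,30]
#11 0xdb→b13/s1 L1-HIT; vc=[17,30]
#12 0x11a→b17/s1 VC-HIT; vc=[13,30]
#13 0x11d→b17/s1 L1-HIT; vc=[13,30]
#14 0x1e9→b30/s2 VC-HIT; vc=[13,26]
#15 0x1d4→b29/s1 MISS; vc=[13,26,17]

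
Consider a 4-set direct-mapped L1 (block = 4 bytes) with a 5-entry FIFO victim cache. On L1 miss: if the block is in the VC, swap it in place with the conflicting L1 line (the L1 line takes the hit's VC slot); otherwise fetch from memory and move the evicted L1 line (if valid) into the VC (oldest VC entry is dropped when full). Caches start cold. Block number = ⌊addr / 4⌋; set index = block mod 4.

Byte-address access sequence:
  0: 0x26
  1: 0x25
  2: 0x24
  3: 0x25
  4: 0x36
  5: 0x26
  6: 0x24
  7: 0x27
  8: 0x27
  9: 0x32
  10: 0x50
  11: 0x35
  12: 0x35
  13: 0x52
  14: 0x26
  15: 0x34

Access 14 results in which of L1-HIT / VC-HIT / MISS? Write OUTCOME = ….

OUTCOME = VC-HIT

#0 0x26→b9/s1 MISS; vc=[]
#1 0x25→b9/s1 L1-HIT; vc=[]
#2 0x24→b9/s1 L1-HIT; vc=[]
#3 0x25→b9/s1 L1-HIT; vc=[]
#4 0x36→b13/s1 MISS; vc=[9]
#5 0x26→b9/s1 VC-HIT; vc=[13]
#6 0x24→b9/s1 L1-HIT; vc=[13]
#7 0x27→b9/s1 L1-HIT; vc=[13]
#8 0x27→b9/s1 L1-HIT; vc=[13]
#9 0x32→b12/s0 MISS; vc=[13]
#10 0x50→b20/s0 MISS; vc=[13,12]
#11 0x35→b13/s1 VC-HIT; vc=[9,12]
#12 0x35→b13/s1 L1-HIT; vc=[9,12]
#13 0x52→b20/s0 L1-HIT; vc=[9,12]
#14 0x26→b9/s1 VC-HIT; vc=[13,12]
#15 0x34→b13/s1 VC-HIT; vc=[9,12]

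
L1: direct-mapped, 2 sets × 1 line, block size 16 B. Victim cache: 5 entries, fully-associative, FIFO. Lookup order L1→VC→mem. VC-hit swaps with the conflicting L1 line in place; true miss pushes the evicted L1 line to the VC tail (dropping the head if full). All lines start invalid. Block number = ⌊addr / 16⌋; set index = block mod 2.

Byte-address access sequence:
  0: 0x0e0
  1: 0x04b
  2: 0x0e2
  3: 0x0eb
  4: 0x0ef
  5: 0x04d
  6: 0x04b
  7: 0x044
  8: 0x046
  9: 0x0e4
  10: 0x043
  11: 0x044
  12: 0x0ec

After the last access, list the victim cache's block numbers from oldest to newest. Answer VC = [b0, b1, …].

  [0] addr=0xe0 blk=14 s=0: MISS | VC []
  [1] addr=0x4b blk=4 s=0: MISS | VC [14]
  [2] addr=0xe2 blk=14 s=0: VC-HIT | VC [4]
  [3] addr=0xeb blk=14 s=0: L1-HIT | VC [4]
  [4] addr=0xef blk=14 s=0: L1-HIT | VC [4]
  [5] addr=0x4d blk=4 s=0: VC-HIT | VC [14]
  [6] addr=0x4b blk=4 s=0: L1-HIT | VC [14]
  [7] addr=0x44 blk=4 s=0: L1-HIT | VC [14]
  [8] addr=0x46 blk=4 s=0: L1-HIT | VC [14]
  [9] addr=0xe4 blk=14 s=0: VC-HIT | VC [4]
  [10] addr=0x43 blk=4 s=0: VC-HIT | VC [14]
  [11] addr=0x44 blk=4 s=0: L1-HIT | VC [14]
  [12] addr=0xec blk=14 s=0: VC-HIT | VC [4]

VC = [4]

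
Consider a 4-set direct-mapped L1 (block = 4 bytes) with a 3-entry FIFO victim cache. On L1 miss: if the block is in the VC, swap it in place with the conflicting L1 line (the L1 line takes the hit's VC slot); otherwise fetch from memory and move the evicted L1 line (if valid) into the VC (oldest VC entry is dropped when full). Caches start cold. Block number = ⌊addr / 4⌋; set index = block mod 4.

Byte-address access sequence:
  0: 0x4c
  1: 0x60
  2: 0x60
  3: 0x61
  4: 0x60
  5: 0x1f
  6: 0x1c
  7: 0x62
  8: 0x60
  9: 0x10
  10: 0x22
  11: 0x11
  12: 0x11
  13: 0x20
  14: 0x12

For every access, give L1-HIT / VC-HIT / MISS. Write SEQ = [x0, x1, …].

SEQ = [MISS, MISS, L1-HIT, L1-HIT, L1-HIT, MISS, L1-HIT, L1-HIT, L1-HIT, MISS, MISS, VC-HIT, L1-HIT, VC-HIT, VC-HIT]

  [0] addr=0x4c blk=19 s=3: MISS | VC []
  [1] addr=0x60 blk=24 s=0: MISS | VC []
  [2] addr=0x60 blk=24 s=0: L1-HIT | VC []
  [3] addr=0x61 blk=24 s=0: L1-HIT | VC []
  [4] addr=0x60 blk=24 s=0: L1-HIT | VC []
  [5] addr=0x1f blk=7 s=3: MISS | VC [19]
  [6] addr=0x1c blk=7 s=3: L1-HIT | VC [19]
  [7] addr=0x62 blk=24 s=0: L1-HIT | VC [19]
  [8] addr=0x60 blk=24 s=0: L1-HIT | VC [19]
  [9] addr=0x10 blk=4 s=0: MISS | VC [19, 24]
  [10] addr=0x22 blk=8 s=0: MISS | VC [19, 24, 4]
  [11] addr=0x11 blk=4 s=0: VC-HIT | VC [19, 24, 8]
  [12] addr=0x11 blk=4 s=0: L1-HIT | VC [19, 24, 8]
  [13] addr=0x20 blk=8 s=0: VC-HIT | VC [19, 24, 4]
  [14] addr=0x12 blk=4 s=0: VC-HIT | VC [19, 24, 8]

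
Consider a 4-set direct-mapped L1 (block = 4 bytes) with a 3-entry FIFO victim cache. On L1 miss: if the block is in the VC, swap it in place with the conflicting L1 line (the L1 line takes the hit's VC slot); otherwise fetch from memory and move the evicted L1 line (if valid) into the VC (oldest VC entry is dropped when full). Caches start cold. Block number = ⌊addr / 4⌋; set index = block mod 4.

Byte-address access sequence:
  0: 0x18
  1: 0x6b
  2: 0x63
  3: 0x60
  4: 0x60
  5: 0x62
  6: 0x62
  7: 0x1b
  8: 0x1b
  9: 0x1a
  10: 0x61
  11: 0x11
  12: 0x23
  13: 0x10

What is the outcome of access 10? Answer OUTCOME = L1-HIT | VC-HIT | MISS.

OUTCOME = L1-HIT

  [0] addr=0x18 blk=6 s=2: MISS | VC []
  [1] addr=0x6b blk=26 s=2: MISS | VC [6]
  [2] addr=0x63 blk=24 s=0: MISS | VC [6]
  [3] addr=0x60 blk=24 s=0: L1-HIT | VC [6]
  [4] addr=0x60 blk=24 s=0: L1-HIT | VC [6]
  [5] addr=0x62 blk=24 s=0: L1-HIT | VC [6]
  [6] addr=0x62 blk=24 s=0: L1-HIT | VC [6]
  [7] addr=0x1b blk=6 s=2: VC-HIT | VC [26]
  [8] addr=0x1b blk=6 s=2: L1-HIT | VC [26]
  [9] addr=0x1a blk=6 s=2: L1-HIT | VC [26]
  [10] addr=0x61 blk=24 s=0: L1-HIT | VC [26]
  [11] addr=0x11 blk=4 s=0: MISS | VC [26, 24]
  [12] addr=0x23 blk=8 s=0: MISS | VC [26, 24, 4]
  [13] addr=0x10 blk=4 s=0: VC-HIT | VC [26, 24, 8]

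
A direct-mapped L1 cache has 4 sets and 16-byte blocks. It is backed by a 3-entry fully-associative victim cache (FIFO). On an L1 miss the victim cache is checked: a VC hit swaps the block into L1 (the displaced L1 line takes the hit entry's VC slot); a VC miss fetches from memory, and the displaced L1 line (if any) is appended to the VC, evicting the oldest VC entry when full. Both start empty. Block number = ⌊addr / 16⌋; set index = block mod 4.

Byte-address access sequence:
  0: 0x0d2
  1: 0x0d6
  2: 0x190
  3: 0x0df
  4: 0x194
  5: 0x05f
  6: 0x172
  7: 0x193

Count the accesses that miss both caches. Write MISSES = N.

MISSES = 4

0: 0xd2 (blk 13, set 1) → MISS  vc=[]
1: 0xd6 (blk 13, set 1) → L1-HIT  vc=[]
2: 0x190 (blk 25, set 1) → MISS  vc=[13]
3: 0xdf (blk 13, set 1) → VC-HIT  vc=[25]
4: 0x194 (blk 25, set 1) → VC-HIT  vc=[13]
5: 0x5f (blk 5, set 1) → MISS  vc=[13, 25]
6: 0x172 (blk 23, set 3) → MISS  vc=[13, 25]
7: 0x193 (blk 25, set 1) → VC-HIT  vc=[13, 5]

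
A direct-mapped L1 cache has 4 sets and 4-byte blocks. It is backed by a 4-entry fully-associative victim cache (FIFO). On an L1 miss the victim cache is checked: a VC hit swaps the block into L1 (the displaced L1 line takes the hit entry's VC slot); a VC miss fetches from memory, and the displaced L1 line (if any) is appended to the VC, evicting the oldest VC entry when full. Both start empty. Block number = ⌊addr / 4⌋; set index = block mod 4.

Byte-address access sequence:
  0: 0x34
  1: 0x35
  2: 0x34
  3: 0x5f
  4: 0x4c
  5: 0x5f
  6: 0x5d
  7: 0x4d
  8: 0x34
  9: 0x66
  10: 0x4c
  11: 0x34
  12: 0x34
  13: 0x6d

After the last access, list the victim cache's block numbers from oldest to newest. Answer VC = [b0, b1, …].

  [0] addr=0x34 blk=13 s=1: MISS | VC []
  [1] addr=0x35 blk=13 s=1: L1-HIT | VC []
  [2] addr=0x34 blk=13 s=1: L1-HIT | VC []
  [3] addr=0x5f blk=23 s=3: MISS | VC []
  [4] addr=0x4c blk=19 s=3: MISS | VC [23]
  [5] addr=0x5f blk=23 s=3: VC-HIT | VC [19]
  [6] addr=0x5d blk=23 s=3: L1-HIT | VC [19]
  [7] addr=0x4d blk=19 s=3: VC-HIT | VC [23]
  [8] addr=0x34 blk=13 s=1: L1-HIT | VC [23]
  [9] addr=0x66 blk=25 s=1: MISS | VC [23, 13]
  [10] addr=0x4c blk=19 s=3: L1-HIT | VC [23, 13]
  [11] addr=0x34 blk=13 s=1: VC-HIT | VC [23, 25]
  [12] addr=0x34 blk=13 s=1: L1-HIT | VC [23, 25]
  [13] addr=0x6d blk=27 s=3: MISS | VC [23, 25, 19]

VC = [23, 25, 19]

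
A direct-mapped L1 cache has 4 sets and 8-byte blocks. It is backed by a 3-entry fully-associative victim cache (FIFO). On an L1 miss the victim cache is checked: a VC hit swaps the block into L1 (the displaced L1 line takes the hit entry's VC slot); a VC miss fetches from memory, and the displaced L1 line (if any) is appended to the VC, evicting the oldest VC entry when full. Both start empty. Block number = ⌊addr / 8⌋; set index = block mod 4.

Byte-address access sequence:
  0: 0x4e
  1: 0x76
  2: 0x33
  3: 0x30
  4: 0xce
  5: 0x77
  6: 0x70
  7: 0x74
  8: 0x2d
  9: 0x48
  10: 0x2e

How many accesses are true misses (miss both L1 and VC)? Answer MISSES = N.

MISSES = 5

0: 0x4e (blk 9, set 1) → MISS  vc=[]
1: 0x76 (blk 14, set 2) → MISS  vc=[]
2: 0x33 (blk 6, set 2) → MISS  vc=[14]
3: 0x30 (blk 6, set 2) → L1-HIT  vc=[14]
4: 0xce (blk 25, set 1) → MISS  vc=[14, 9]
5: 0x77 (blk 14, set 2) → VC-HIT  vc=[6, 9]
6: 0x70 (blk 14, set 2) → L1-HIT  vc=[6, 9]
7: 0x74 (blk 14, set 2) → L1-HIT  vc=[6, 9]
8: 0x2d (blk 5, set 1) → MISS  vc=[6, 9, 25]
9: 0x48 (blk 9, set 1) → VC-HIT  vc=[6, 5, 25]
10: 0x2e (blk 5, set 1) → VC-HIT  vc=[6, 9, 25]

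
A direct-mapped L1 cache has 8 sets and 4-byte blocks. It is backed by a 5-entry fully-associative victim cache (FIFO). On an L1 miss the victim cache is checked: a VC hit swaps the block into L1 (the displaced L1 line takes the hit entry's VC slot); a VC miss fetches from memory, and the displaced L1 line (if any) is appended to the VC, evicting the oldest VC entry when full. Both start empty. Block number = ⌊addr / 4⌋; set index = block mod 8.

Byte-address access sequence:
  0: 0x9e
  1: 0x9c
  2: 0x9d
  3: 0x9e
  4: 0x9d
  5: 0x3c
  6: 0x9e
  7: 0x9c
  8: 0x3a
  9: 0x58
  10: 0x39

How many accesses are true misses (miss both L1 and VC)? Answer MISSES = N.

MISSES = 4

0: 0x9e (blk 39, set 7) → MISS  vc=[]
1: 0x9c (blk 39, set 7) → L1-HIT  vc=[]
2: 0x9d (blk 39, set 7) → L1-HIT  vc=[]
3: 0x9e (blk 39, set 7) → L1-HIT  vc=[]
4: 0x9d (blk 39, set 7) → L1-HIT  vc=[]
5: 0x3c (blk 15, set 7) → MISS  vc=[39]
6: 0x9e (blk 39, set 7) → VC-HIT  vc=[15]
7: 0x9c (blk 39, set 7) → L1-HIT  vc=[15]
8: 0x3a (blk 14, set 6) → MISS  vc=[15]
9: 0x58 (blk 22, set 6) → MISS  vc=[15, 14]
10: 0x39 (blk 14, set 6) → VC-HIT  vc=[15, 22]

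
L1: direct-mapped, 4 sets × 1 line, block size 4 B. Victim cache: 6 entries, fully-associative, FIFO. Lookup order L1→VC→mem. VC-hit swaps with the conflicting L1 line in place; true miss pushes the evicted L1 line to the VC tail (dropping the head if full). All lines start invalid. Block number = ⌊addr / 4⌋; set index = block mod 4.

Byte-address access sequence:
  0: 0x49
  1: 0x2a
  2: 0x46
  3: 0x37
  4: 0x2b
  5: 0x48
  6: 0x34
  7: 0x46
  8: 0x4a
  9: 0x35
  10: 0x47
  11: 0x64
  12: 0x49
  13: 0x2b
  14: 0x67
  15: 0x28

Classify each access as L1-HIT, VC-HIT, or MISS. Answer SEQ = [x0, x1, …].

SEQ = [MISS, MISS, MISS, MISS, L1-HIT, VC-HIT, L1-HIT, VC-HIT, L1-HIT, VC-HIT, VC-HIT, MISS, L1-HIT, VC-HIT, L1-HIT, L1-HIT]

  [0] addr=0x49 blk=18 s=2: MISS | VC []
  [1] addr=0x2a blk=10 s=2: MISS | VC [18]
  [2] addr=0x46 blk=17 s=1: MISS | VC [18]
  [3] addr=0x37 blk=13 s=1: MISS | VC [18, 17]
  [4] addr=0x2b blk=10 s=2: L1-HIT | VC [18, 17]
  [5] addr=0x48 blk=18 s=2: VC-HIT | VC [10, 17]
  [6] addr=0x34 blk=13 s=1: L1-HIT | VC [10, 17]
  [7] addr=0x46 blk=17 s=1: VC-HIT | VC [10, 13]
  [8] addr=0x4a blk=18 s=2: L1-HIT | VC [10, 13]
  [9] addr=0x35 blk=13 s=1: VC-HIT | VC [10, 17]
  [10] addr=0x47 blk=17 s=1: VC-HIT | VC [10, 13]
  [11] addr=0x64 blk=25 s=1: MISS | VC [10, 13, 17]
  [12] addr=0x49 blk=18 s=2: L1-HIT | VC [10, 13, 17]
  [13] addr=0x2b blk=10 s=2: VC-HIT | VC [18, 13, 17]
  [14] addr=0x67 blk=25 s=1: L1-HIT | VC [18, 13, 17]
  [15] addr=0x28 blk=10 s=2: L1-HIT | VC [18, 13, 17]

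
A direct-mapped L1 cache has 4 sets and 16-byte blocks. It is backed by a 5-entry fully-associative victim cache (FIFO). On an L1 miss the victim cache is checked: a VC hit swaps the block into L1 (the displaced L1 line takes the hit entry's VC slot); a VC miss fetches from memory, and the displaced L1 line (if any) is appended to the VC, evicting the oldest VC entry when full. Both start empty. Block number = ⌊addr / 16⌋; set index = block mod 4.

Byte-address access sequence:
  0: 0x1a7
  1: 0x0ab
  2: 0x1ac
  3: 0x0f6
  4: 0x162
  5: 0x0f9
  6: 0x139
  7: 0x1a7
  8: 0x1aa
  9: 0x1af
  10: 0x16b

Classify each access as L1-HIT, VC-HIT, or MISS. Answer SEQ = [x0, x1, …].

SEQ = [MISS, MISS, VC-HIT, MISS, MISS, L1-HIT, MISS, VC-HIT, L1-HIT, L1-HIT, VC-HIT]

  [0] addr=0x1a7 blk=26 s=2: MISS | VC []
  [1] addr=0xab blk=10 s=2: MISS | VC [26]
  [2] addr=0x1ac blk=26 s=2: VC-HIT | VC [10]
  [3] addr=0xf6 blk=15 s=3: MISS | VC [10]
  [4] addr=0x162 blk=22 s=2: MISS | VC [10, 26]
  [5] addr=0xf9 blk=15 s=3: L1-HIT | VC [10, 26]
  [6] addr=0x139 blk=19 s=3: MISS | VC [10, 26, 15]
  [7] addr=0x1a7 blk=26 s=2: VC-HIT | VC [10, 22, 15]
  [8] addr=0x1aa blk=26 s=2: L1-HIT | VC [10, 22, 15]
  [9] addr=0x1af blk=26 s=2: L1-HIT | VC [10, 22, 15]
  [10] addr=0x16b blk=22 s=2: VC-HIT | VC [10, 26, 15]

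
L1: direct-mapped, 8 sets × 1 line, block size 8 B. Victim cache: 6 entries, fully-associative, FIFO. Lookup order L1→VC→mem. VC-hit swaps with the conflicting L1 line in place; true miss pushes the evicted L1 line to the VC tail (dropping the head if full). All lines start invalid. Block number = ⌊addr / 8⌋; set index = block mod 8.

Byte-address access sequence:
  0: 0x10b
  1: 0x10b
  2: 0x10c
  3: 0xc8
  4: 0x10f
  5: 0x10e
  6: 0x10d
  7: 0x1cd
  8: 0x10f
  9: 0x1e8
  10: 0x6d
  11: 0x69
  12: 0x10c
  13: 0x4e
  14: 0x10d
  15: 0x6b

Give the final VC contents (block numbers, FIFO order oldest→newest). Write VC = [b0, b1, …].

#0 0x10b→b33/s1 MISS; vc=[]
#1 0x10b→b33/s1 L1-HIT; vc=[]
#2 0x10c→b33/s1 L1-HIT; vc=[]
#3 0xc8→b25/s1 MISS; vc=[33]
#4 0x10f→b33/s1 VC-HIT; vc=[25]
#5 0x10e→b33/s1 L1-HIT; vc=[25]
#6 0x10d→b33/s1 L1-HIT; vc=[25]
#7 0x1cd→b57/s1 MISS; vc=[25,33]
#8 0x10f→b33/s1 VC-HIT; vc=[25,57]
#9 0x1e8→b61/s5 MISS; vc=[25,57]
#10 0x6d→b13/s5 MISS; vc=[25,57,61]
#11 0x69→b13/s5 L1-HIT; vc=[25,57,61]
#12 0x10c→b33/s1 L1-HIT; vc=[25,57,61]
#13 0x4e→b9/s1 MISS; vc=[25,57,61,33]
#14 0x10d→b33/s1 VC-HIT; vc=[25,57,61,9]
#15 0x6b→b13/s5 L1-HIT; vc=[25,57,61,9]

VC = [25, 57, 61, 9]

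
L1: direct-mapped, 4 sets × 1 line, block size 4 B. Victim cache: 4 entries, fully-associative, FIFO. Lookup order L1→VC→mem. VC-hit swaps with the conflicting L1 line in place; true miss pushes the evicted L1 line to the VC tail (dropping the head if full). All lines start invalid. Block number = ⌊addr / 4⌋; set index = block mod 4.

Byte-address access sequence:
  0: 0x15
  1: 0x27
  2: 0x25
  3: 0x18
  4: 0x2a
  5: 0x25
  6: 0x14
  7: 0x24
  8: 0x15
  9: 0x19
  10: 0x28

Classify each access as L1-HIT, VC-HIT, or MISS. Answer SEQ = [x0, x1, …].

SEQ = [MISS, MISS, L1-HIT, MISS, MISS, L1-HIT, VC-HIT, VC-HIT, VC-HIT, VC-HIT, VC-HIT]

  [0] addr=0x15 blk=5 s=1: MISS | VC []
  [1] addr=0x27 blk=9 s=1: MISS | VC [5]
  [2] addr=0x25 blk=9 s=1: L1-HIT | VC [5]
  [3] addr=0x18 blk=6 s=2: MISS | VC [5]
  [4] addr=0x2a blk=10 s=2: MISS | VC [5, 6]
  [5] addr=0x25 blk=9 s=1: L1-HIT | VC [5, 6]
  [6] addr=0x14 blk=5 s=1: VC-HIT | VC [9, 6]
  [7] addr=0x24 blk=9 s=1: VC-HIT | VC [5, 6]
  [8] addr=0x15 blk=5 s=1: VC-HIT | VC [9, 6]
  [9] addr=0x19 blk=6 s=2: VC-HIT | VC [9, 10]
  [10] addr=0x28 blk=10 s=2: VC-HIT | VC [9, 6]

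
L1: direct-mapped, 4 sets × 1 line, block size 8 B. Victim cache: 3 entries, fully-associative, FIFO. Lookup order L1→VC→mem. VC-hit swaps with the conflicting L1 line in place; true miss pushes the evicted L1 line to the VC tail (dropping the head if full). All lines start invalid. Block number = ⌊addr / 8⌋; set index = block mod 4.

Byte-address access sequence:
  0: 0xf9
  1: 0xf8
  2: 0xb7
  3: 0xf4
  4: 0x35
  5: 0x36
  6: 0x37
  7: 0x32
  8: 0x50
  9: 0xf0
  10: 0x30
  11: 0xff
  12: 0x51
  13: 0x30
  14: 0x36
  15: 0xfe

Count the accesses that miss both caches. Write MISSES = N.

0: 0xf9 (blk 31, set 3) → MISS  vc=[]
1: 0xf8 (blk 31, set 3) → L1-HIT  vc=[]
2: 0xb7 (blk 22, set 2) → MISS  vc=[]
3: 0xf4 (blk 30, set 2) → MISS  vc=[22]
4: 0x35 (blk 6, set 2) → MISS  vc=[22, 30]
5: 0x36 (blk 6, set 2) → L1-HIT  vc=[22, 30]
6: 0x37 (blk 6, set 2) → L1-HIT  vc=[22, 30]
7: 0x32 (blk 6, set 2) → L1-HIT  vc=[22, 30]
8: 0x50 (blk 10, set 2) → MISS  vc=[22, 30, 6]
9: 0xf0 (blk 30, set 2) → VC-HIT  vc=[22, 10, 6]
10: 0x30 (blk 6, set 2) → VC-HIT  vc=[22, 10, 30]
11: 0xff (blk 31, set 3) → L1-HIT  vc=[22, 10, 30]
12: 0x51 (blk 10, set 2) → VC-HIT  vc=[22, 6, 30]
13: 0x30 (blk 6, set 2) → VC-HIT  vc=[22, 10, 30]
14: 0x36 (blk 6, set 2) → L1-HIT  vc=[22, 10, 30]
15: 0xfe (blk 31, set 3) → L1-HIT  vc=[22, 10, 30]

MISSES = 5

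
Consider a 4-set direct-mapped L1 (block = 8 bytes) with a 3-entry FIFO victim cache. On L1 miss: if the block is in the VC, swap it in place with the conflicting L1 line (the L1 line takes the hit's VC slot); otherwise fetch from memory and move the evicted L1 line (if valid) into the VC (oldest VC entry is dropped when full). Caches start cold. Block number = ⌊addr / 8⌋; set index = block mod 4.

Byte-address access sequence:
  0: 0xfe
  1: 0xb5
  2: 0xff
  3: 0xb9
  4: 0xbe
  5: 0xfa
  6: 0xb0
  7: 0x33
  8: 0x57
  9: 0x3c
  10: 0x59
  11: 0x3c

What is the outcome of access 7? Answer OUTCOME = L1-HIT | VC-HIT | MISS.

OUTCOME = MISS

  [0] addr=0xfe blk=31 s=3: MISS | VC []
  [1] addr=0xb5 blk=22 s=2: MISS | VC []
  [2] addr=0xff blk=31 s=3: L1-HIT | VC []
  [3] addr=0xb9 blk=23 s=3: MISS | VC [31]
  [4] addr=0xbe blk=23 s=3: L1-HIT | VC [31]
  [5] addr=0xfa blk=31 s=3: VC-HIT | VC [23]
  [6] addr=0xb0 blk=22 s=2: L1-HIT | VC [23]
  [7] addr=0x33 blk=6 s=2: MISS | VC [23, 22]
  [8] addr=0x57 blk=10 s=2: MISS | VC [23, 22, 6]
  [9] addr=0x3c blk=7 s=3: MISS | VC [22, 6, 31]
  [10] addr=0x59 blk=11 s=3: MISS | VC [6, 31, 7]
  [11] addr=0x3c blk=7 s=3: VC-HIT | VC [6, 31, 11]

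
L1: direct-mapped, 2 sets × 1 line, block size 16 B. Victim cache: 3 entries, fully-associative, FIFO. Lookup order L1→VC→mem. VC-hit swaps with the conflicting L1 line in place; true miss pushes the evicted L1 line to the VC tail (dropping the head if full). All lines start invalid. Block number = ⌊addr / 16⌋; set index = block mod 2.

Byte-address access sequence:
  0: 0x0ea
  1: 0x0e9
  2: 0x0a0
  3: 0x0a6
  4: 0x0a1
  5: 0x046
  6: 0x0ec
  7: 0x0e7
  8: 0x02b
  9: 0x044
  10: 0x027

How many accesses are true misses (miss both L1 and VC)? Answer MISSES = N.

MISSES = 4

0: 0xea (blk 14, set 0) → MISS  vc=[]
1: 0xe9 (blk 14, set 0) → L1-HIT  vc=[]
2: 0xa0 (blk 10, set 0) → MISS  vc=[14]
3: 0xa6 (blk 10, set 0) → L1-HIT  vc=[14]
4: 0xa1 (blk 10, set 0) → L1-HIT  vc=[14]
5: 0x46 (blk 4, set 0) → MISS  vc=[14, 10]
6: 0xec (blk 14, set 0) → VC-HIT  vc=[4, 10]
7: 0xe7 (blk 14, set 0) → L1-HIT  vc=[4, 10]
8: 0x2b (blk 2, set 0) → MISS  vc=[4, 10, 14]
9: 0x44 (blk 4, set 0) → VC-HIT  vc=[2, 10, 14]
10: 0x27 (blk 2, set 0) → VC-HIT  vc=[4, 10, 14]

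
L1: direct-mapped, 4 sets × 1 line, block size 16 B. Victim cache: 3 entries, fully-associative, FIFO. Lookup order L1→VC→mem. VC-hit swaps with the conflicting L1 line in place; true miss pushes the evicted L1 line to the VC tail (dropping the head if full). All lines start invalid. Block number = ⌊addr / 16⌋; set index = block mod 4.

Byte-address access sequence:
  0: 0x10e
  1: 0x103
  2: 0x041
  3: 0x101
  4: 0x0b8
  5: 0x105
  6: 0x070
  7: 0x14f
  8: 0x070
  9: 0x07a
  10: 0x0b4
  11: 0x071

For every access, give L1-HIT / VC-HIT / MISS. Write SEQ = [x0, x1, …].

  [0] addr=0x10e blk=16 s=0: MISS | VC []
  [1] addr=0x103 blk=16 s=0: L1-HIT | VC []
  [2] addr=0x41 blk=4 s=0: MISS | VC [16]
  [3] addr=0x101 blk=16 s=0: VC-HIT | VC [4]
  [4] addr=0xb8 blk=11 s=3: MISS | VC [4]
  [5] addr=0x105 blk=16 s=0: L1-HIT | VC [4]
  [6] addr=0x70 blk=7 s=3: MISS | VC [4, 11]
  [7] addr=0x14f blk=20 s=0: MISS | VC [4, 11, 16]
  [8] addr=0x70 blk=7 s=3: L1-HIT | VC [4, 11, 16]
  [9] addr=0x7a blk=7 s=3: L1-HIT | VC [4, 11, 16]
  [10] addr=0xb4 blk=11 s=3: VC-HIT | VC [4, 7, 16]
  [11] addr=0x71 blk=7 s=3: VC-HIT | VC [4, 11, 16]

SEQ = [MISS, L1-HIT, MISS, VC-HIT, MISS, L1-HIT, MISS, MISS, L1-HIT, L1-HIT, VC-HIT, VC-HIT]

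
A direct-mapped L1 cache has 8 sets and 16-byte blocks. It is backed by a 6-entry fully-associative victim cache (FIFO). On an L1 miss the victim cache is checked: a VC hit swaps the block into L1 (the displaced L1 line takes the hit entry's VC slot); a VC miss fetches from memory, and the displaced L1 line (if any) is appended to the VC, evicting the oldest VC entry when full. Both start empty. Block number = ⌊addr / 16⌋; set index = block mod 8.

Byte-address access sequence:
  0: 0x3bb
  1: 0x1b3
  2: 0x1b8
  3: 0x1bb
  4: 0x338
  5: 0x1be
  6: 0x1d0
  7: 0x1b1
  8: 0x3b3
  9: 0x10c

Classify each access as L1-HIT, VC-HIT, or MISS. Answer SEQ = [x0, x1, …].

#0 0x3bb→b59/s3 MISS; vc=[]
#1 0x1b3→b27/s3 MISS; vc=[59]
#2 0x1b8→b27/s3 L1-HIT; vc=[59]
#3 0x1bb→b27/s3 L1-HIT; vc=[59]
#4 0x338→b51/s3 MISS; vc=[59,27]
#5 0x1be→b27/s3 VC-HIT; vc=[59,51]
#6 0x1d0→b29/s5 MISS; vc=[59,51]
#7 0x1b1→b27/s3 L1-HIT; vc=[59,51]
#8 0x3b3→b59/s3 VC-HIT; vc=[27,51]
#9 0x10c→b16/s0 MISS; vc=[27,51]

SEQ = [MISS, MISS, L1-HIT, L1-HIT, MISS, VC-HIT, MISS, L1-HIT, VC-HIT, MISS]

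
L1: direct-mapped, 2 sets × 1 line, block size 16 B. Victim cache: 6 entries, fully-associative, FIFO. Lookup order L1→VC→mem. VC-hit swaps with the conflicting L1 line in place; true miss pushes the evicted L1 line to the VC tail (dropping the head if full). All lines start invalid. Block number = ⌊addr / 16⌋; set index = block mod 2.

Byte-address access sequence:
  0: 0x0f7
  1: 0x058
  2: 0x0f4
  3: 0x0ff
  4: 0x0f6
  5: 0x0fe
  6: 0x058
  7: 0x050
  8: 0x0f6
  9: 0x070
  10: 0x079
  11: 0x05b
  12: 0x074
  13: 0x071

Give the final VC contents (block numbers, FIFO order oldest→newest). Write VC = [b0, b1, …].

0: 0xf7 (blk 15, set 1) → MISS  vc=[]
1: 0x58 (blk 5, set 1) → MISS  vc=[15]
2: 0xf4 (blk 15, set 1) → VC-HIT  vc=[5]
3: 0xff (blk 15, set 1) → L1-HIT  vc=[5]
4: 0xf6 (blk 15, set 1) → L1-HIT  vc=[5]
5: 0xfe (blk 15, set 1) → L1-HIT  vc=[5]
6: 0x58 (blk 5, set 1) → VC-HIT  vc=[15]
7: 0x50 (blk 5, set 1) → L1-HIT  vc=[15]
8: 0xf6 (blk 15, set 1) → VC-HIT  vc=[5]
9: 0x70 (blk 7, set 1) → MISS  vc=[5, 15]
10: 0x79 (blk 7, set 1) → L1-HIT  vc=[5, 15]
11: 0x5b (blk 5, set 1) → VC-HIT  vc=[7, 15]
12: 0x74 (blk 7, set 1) → VC-HIT  vc=[5, 15]
13: 0x71 (blk 7, set 1) → L1-HIT  vc=[5, 15]

VC = [5, 15]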